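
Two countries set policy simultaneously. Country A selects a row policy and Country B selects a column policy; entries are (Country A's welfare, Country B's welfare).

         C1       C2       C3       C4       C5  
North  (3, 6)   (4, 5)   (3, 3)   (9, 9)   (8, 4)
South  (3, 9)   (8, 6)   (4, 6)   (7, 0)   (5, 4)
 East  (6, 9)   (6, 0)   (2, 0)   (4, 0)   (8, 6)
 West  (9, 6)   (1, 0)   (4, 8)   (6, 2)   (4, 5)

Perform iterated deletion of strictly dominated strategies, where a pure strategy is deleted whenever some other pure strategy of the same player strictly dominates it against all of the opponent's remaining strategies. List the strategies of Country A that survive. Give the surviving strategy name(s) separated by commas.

North, South, West

Column C2 is eliminated: C1 beats it against every remaining row (North: 6>5, South: 9>6, East: 9>0, West: 6>0).
Column C5 is eliminated: C1 beats it against every remaining row (North: 6>4, South: 9>4, East: 9>6, West: 6>5).
Country A's strategy East is strictly dominated by West (C1: 9>6, C3: 4>2, C4: 6>4) and is removed.
Among the remaining strategies, none is strictly dominated by another pure strategy of the same player, so the elimination stops.
Surviving strategies — Country A: {North, South, West}; Country B: {C1, C3, C4}.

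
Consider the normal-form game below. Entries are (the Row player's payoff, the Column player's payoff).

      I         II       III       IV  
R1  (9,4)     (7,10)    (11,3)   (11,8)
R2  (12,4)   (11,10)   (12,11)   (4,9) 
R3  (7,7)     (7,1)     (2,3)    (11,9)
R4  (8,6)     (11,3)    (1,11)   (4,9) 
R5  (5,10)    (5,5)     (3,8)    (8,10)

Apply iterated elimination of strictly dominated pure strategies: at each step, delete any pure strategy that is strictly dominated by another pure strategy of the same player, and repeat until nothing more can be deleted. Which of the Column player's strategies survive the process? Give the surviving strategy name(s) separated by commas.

II, III, IV

Row R5 is eliminated: R1 beats it against every remaining column (I: 9>5, II: 7>5, III: 11>3, IV: 11>8).
For the Column player, IV strictly dominates I on the remaining rows (R1: 8>4, R2: 9>4, R3: 9>7, R4: 9>6); eliminate I.
Among the remaining strategies, none is strictly dominated by another pure strategy of the same player, so the elimination stops.
Surviving strategies — the Row player: {R1, R2, R3, R4}; the Column player: {II, III, IV}.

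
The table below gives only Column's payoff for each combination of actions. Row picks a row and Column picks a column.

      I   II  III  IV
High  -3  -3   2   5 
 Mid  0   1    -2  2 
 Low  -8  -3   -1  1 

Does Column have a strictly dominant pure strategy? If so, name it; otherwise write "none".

IV

IV vs I: High: 5>-3, Mid: 2>0, Low: 1>-8.
IV vs II: High: 5>-3, Mid: 2>1, Low: 1>-3.
IV vs III: High: 5>2, Mid: 2>-2, Low: 1>-1.
IV strictly beats every other strategy against every opponent action, so it is strictly dominant.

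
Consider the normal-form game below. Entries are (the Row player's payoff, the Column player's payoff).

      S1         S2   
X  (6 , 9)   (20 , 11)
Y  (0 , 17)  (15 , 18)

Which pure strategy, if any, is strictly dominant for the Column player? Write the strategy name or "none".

S2 vs S1: X: 11>9, Y: 18>17.
S2 strictly beats every other strategy against every opponent action, so it is strictly dominant.

S2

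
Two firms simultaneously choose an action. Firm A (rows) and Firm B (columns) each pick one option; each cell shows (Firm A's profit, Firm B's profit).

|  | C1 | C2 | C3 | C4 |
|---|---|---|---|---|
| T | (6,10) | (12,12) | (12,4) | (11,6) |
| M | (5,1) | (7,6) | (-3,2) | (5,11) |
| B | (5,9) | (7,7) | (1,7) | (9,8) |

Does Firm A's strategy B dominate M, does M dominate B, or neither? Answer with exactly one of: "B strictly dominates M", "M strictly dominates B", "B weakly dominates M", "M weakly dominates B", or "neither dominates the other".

B's payoffs vs M's, by Firm B's action — C1: 5=5, C2: 7=7, C3: 1>-3, C4: 9>5.
B is at least as good everywhere and strictly better somewhere (tied only at C1, C2), so B weakly but not strictly dominates M.

B weakly dominates M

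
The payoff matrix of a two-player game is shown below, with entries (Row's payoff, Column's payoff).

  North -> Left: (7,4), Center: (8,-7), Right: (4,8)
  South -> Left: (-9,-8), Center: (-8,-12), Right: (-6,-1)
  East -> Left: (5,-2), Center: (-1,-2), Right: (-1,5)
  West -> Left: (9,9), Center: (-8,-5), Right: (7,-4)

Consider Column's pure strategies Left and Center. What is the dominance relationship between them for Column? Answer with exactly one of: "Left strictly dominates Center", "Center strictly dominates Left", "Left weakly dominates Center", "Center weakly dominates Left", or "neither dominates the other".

Compare Left to Center across every action of Row: North: 4>-7, South: -8>-12, East: -2=-2, West: 9>-5.
Left is at least as good everywhere and strictly better somewhere (tied only at East), so Left weakly but not strictly dominates Center.

Left weakly dominates Center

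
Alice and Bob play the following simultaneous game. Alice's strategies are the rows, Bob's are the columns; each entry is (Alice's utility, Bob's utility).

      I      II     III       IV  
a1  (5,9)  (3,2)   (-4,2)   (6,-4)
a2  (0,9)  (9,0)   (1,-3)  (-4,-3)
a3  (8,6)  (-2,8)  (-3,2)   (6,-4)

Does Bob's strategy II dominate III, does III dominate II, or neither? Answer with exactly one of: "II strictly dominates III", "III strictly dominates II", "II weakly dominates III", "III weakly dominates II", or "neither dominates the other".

II's payoffs vs III's, by Alice's action — a1: 2=2, a2: 0>-3, a3: 8>2.
II is at least as good everywhere and strictly better somewhere (tied only at a1), so II weakly but not strictly dominates III.

II weakly dominates III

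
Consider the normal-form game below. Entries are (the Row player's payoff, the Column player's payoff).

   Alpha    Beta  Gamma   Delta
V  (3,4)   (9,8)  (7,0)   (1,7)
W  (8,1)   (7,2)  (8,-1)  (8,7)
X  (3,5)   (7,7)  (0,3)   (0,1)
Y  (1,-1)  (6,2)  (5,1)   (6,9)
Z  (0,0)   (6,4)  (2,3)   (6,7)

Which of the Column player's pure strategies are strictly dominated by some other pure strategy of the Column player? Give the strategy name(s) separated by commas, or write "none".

Alpha, Gamma

Alpha: dominated, since Beta does at least as well everywhere (V: 8>4, W: 2>1, X: 7>5, Y: 2>-1, Z: 4>0).
Beta is not dominated — it holds its own against Alpha at V (8>4); Gamma at V (8>0); Delta at V (8>7).
Gamma is strictly dominated by Beta (V: 8>0, W: 2>-1, X: 7>3, Y: 2>1, Z: 4>3).
Delta is not dominated — it holds its own against Alpha at V (7>4); Beta at W (7>2); Gamma at V (7>0).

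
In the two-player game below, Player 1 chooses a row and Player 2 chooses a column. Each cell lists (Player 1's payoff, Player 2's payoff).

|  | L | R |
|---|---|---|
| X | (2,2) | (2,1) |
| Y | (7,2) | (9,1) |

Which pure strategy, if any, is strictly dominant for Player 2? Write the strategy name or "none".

L vs R: X: 2>1, Y: 2>1.
L strictly beats every other strategy against every opponent action, so it is strictly dominant.

L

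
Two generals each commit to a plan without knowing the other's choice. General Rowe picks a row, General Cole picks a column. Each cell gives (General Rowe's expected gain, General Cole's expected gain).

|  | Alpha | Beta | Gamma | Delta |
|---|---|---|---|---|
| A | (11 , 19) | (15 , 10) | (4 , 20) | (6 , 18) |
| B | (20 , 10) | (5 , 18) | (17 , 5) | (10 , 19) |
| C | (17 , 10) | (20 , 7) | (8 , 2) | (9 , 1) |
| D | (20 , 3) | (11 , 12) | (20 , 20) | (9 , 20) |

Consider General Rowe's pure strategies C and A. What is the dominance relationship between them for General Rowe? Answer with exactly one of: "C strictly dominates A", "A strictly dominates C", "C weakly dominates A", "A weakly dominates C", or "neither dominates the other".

Compare C to A across every action of General Cole: Alpha: 17>11, Beta: 20>15, Gamma: 8>4, Delta: 9>6.
C gives a strictly higher payoff against every action of General Cole, so C strictly dominates A.

C strictly dominates A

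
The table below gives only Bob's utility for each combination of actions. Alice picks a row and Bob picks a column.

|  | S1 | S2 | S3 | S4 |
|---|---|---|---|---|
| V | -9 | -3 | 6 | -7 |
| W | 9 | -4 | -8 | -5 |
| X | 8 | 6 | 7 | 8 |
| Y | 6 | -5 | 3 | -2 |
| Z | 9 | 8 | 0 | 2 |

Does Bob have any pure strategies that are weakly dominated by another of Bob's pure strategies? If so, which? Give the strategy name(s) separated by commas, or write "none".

none

S1: no other strategy beats it everywhere (S2 at W (9>-4); S3 at W (9>-8); S4 at W (9>-5)).
Nothing dominates S2: S1 at V (-3>-9); S3 at W (-4>-8); S4 at V (-3>-7).
S3: no other strategy beats it everywhere (S1 at V (6>-9); S2 at V (6>-3); S4 at V (6>-7)).
S4 is not dominated — it holds its own against S1 at V (-7>-9); S2 at X (8>6); S3 at W (-5>-8).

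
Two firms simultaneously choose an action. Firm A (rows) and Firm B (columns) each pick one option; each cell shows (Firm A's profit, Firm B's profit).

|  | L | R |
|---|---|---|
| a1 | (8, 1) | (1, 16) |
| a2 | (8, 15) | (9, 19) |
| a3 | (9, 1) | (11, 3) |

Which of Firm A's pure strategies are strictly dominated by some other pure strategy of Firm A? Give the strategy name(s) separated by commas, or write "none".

a3 strictly dominates a1 — L: 9>8, R: 11>1.
a2 is strictly dominated by a3 (L: 9>8, R: 11>9).
Nothing dominates a3: a1 at L (9>8); a2 at L (9>8).

a1, a2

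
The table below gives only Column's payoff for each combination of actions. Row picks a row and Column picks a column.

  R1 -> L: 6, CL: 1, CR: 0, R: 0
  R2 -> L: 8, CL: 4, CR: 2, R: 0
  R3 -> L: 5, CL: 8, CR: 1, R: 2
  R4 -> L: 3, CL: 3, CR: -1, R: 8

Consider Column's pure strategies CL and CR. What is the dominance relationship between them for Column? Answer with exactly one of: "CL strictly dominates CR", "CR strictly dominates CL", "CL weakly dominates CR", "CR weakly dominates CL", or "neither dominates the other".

CL's payoffs vs CR's, by Row's action — R1: 1>0, R2: 4>2, R3: 8>1, R4: 3>-1.
CL gives a strictly higher payoff against each opponent action, so CL strictly dominates CR.

CL strictly dominates CR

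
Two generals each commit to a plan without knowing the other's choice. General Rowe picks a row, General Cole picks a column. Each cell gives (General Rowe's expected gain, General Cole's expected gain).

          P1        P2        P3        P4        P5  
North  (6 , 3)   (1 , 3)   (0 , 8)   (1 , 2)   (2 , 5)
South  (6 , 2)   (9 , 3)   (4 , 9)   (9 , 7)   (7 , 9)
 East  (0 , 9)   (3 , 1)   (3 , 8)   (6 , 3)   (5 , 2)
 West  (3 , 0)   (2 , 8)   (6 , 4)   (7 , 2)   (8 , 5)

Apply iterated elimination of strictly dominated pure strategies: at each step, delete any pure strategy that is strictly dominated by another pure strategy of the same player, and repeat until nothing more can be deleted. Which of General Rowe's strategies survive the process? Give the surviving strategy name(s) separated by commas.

South, West

For General Rowe, South strictly dominates East on the remaining columns (P1: 6>0, P2: 9>3, P3: 4>3, P4: 9>6, P5: 7>5); eliminate East.
General Cole's strategy P1 is strictly dominated by P3 (North: 8>3, South: 9>2, West: 4>0) and is removed.
For General Rowe, South strictly dominates North on the remaining columns (P2: 9>1, P3: 4>0, P4: 9>1, P5: 7>2); eliminate North.
Column P4 is eliminated: P3 beats it against every remaining row (South: 9>7, West: 4>2).
Among the remaining strategies, none is strictly dominated by another pure strategy of the same player, so the elimination stops.
Surviving strategies — General Rowe: {South, West}; General Cole: {P2, P3, P5}.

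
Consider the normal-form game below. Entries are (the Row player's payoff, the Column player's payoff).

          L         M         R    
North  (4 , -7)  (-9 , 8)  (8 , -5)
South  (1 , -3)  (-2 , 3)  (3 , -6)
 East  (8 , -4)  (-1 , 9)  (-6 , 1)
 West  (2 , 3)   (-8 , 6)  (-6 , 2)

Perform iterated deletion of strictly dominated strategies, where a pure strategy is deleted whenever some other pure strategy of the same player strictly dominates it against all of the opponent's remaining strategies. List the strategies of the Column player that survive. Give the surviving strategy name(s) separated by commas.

For the Column player, M strictly dominates L on the remaining rows (North: 8>-7, South: 3>-3, East: 9>-4, West: 6>3); eliminate L.
The Row player's strategy West is strictly dominated by South (M: -2>-8, R: 3>-6) and is removed.
The Column player's strategy R is strictly dominated by M (North: 8>-5, South: 3>-6, East: 9>1) and is removed.
Row North is eliminated: South beats it against every remaining column (M: -2>-9).
The Row player's strategy South is strictly dominated by East (M: -1>-2) and is removed.
Among the remaining strategies, none is strictly dominated by another pure strategy of the same player, so the elimination stops.
Surviving strategies — the Row player: {East}; the Column player: {M}.

M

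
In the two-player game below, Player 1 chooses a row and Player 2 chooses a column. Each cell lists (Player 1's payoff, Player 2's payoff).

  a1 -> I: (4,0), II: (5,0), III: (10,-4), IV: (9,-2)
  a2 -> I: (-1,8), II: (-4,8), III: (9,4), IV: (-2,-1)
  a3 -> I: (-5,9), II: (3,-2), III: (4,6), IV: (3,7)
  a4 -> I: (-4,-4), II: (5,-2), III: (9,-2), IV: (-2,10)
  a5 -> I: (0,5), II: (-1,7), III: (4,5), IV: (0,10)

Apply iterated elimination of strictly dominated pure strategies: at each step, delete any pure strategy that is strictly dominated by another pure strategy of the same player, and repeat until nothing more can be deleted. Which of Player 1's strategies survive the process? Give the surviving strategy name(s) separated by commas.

Row a2 is eliminated: a1 beats it against every remaining column (I: 4>-1, II: 5>-4, III: 10>9, IV: 9>-2).
For Player 1, a1 strictly dominates a3 on the remaining columns (I: 4>-5, II: 5>3, III: 10>4, IV: 9>3); eliminate a3.
Row a5 is eliminated: a1 beats it against every remaining column (I: 4>0, II: 5>-1, III: 10>4, IV: 9>0).
Player 2's strategy III is strictly dominated by IV (a1: -2>-4, a4: 10>-2) and is removed.
Among the remaining strategies, none is strictly dominated by another pure strategy of the same player, so the elimination stops.
Surviving strategies — Player 1: {a1, a4}; Player 2: {I, II, IV}.

a1, a4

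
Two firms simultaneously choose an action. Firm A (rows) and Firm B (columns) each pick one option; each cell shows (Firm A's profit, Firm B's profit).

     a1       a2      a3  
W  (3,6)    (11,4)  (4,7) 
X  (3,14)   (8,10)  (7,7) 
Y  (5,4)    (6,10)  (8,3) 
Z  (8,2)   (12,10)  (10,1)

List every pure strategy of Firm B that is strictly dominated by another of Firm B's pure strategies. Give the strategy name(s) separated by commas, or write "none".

none

a1: no other strategy beats it everywhere (a2 at W (6>4); a3 at X (14>7)).
a2: no other strategy beats it everywhere (a1 at Y (10>4); a3 at X (10>7)).
Nothing dominates a3: a1 at W (7>6); a2 at W (7>4).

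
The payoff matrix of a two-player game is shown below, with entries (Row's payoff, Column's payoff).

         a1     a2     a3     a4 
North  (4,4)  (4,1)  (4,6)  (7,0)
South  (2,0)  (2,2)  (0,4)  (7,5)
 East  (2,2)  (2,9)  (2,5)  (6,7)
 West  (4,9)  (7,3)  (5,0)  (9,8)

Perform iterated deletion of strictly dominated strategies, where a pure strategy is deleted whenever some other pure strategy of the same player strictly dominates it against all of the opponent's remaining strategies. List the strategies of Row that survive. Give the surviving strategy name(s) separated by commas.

North, West

Row's strategy South is strictly dominated by West (a1: 4>2, a2: 7>2, a3: 5>0, a4: 9>7) and is removed.
Row's strategy East is strictly dominated by North (a1: 4>2, a2: 4>2, a3: 4>2, a4: 7>6) and is removed.
For Column, a1 strictly dominates a2 on the remaining rows (North: 4>1, West: 9>3); eliminate a2.
Column's strategy a4 is strictly dominated by a1 (North: 4>0, West: 9>8) and is removed.
Among the remaining strategies, none is strictly dominated by another pure strategy of the same player, so the elimination stops.
Surviving strategies — Row: {North, West}; Column: {a1, a3}.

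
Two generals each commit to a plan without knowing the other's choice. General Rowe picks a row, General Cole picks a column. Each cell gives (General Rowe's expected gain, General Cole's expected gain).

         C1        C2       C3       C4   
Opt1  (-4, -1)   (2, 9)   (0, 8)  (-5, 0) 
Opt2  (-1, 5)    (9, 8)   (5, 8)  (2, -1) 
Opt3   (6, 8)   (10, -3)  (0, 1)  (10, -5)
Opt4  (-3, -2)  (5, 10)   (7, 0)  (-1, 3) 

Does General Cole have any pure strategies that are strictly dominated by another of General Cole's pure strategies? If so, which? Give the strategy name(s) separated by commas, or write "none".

C4

C1 is not dominated — it holds its own against C2 at Opt3 (8>-3); C3 at Opt3 (8>1); C4 at Opt2 (5>-1).
Nothing dominates C2: C1 at Opt1 (9>-1); C3 at Opt1 (9>8); C4 at Opt1 (9>0).
C3: no other strategy beats it everywhere (C1 at Opt1 (8>-1); C2 at Opt2 (8=8); C4 at Opt1 (8>0)).
C4: dominated, since C2 does at least as well everywhere (Opt1: 9>0, Opt2: 8>-1, Opt3: -3>-5, Opt4: 10>3).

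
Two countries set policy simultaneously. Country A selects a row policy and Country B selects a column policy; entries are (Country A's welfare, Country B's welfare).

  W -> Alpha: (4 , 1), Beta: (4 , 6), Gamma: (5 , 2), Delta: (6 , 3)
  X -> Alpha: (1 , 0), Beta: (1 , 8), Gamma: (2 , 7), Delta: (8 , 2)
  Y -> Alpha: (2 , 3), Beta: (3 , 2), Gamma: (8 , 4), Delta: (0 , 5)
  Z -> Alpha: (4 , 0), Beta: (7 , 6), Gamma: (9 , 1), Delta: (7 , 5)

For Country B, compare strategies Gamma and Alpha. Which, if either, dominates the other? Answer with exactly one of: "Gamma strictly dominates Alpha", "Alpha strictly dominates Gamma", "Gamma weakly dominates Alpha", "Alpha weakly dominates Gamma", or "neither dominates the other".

Gamma strictly dominates Alpha

Compare Gamma to Alpha across every action of Country A: W: 2>1, X: 7>0, Y: 4>3, Z: 1>0.
Gamma gives a strictly higher payoff against every action of Country A, so Gamma strictly dominates Alpha.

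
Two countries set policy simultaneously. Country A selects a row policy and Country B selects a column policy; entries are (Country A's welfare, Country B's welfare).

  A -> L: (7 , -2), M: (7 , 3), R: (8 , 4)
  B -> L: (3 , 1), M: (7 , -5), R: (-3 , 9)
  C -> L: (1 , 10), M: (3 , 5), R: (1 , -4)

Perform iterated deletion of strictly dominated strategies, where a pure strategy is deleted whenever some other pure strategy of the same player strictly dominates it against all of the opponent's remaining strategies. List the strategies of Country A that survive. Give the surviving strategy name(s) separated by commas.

A

Country A's strategy C is strictly dominated by A (L: 7>1, M: 7>3, R: 8>1) and is removed.
Country B's strategy L is strictly dominated by R (A: 4>-2, B: 9>1) and is removed.
For Country B, R strictly dominates M on the remaining rows (A: 4>3, B: 9>-5); eliminate M.
For Country A, A strictly dominates B on the remaining columns (R: 8>-3); eliminate B.
Among the remaining strategies, none is strictly dominated by another pure strategy of the same player, so the elimination stops.
Surviving strategies — Country A: {A}; Country B: {R}.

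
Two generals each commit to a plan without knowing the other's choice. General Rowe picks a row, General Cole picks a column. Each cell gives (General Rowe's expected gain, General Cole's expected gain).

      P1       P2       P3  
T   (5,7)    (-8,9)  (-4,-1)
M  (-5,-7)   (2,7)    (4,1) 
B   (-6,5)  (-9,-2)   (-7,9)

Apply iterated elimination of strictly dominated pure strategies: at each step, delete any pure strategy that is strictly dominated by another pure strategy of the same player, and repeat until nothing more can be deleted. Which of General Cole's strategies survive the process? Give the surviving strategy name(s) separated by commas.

P2

For General Rowe, T strictly dominates B on the remaining columns (P1: 5>-6, P2: -8>-9, P3: -4>-7); eliminate B.
Column P1 is eliminated: P2 beats it against every remaining row (T: 9>7, M: 7>-7).
Row T is eliminated: M beats it against every remaining column (P2: 2>-8, P3: 4>-4).
Column P3 is eliminated: P2 beats it against every remaining row (M: 7>1).
Among the remaining strategies, none is strictly dominated by another pure strategy of the same player, so the elimination stops.
Surviving strategies — General Rowe: {M}; General Cole: {P2}.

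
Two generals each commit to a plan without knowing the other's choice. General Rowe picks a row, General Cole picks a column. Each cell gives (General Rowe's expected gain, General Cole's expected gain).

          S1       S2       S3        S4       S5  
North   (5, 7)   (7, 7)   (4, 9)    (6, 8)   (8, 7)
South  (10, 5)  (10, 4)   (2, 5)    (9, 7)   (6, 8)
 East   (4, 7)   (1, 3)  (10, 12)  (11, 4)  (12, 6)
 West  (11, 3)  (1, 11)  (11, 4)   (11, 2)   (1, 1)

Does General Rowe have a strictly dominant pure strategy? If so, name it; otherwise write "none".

none

North fails to dominate South at S1 (5<10).
South fails to dominate North at S3 (2<4).
East fails to dominate North at S1 (4<5).
West fails to dominate North at S2 (1<7).
No single strategy dominates all the others.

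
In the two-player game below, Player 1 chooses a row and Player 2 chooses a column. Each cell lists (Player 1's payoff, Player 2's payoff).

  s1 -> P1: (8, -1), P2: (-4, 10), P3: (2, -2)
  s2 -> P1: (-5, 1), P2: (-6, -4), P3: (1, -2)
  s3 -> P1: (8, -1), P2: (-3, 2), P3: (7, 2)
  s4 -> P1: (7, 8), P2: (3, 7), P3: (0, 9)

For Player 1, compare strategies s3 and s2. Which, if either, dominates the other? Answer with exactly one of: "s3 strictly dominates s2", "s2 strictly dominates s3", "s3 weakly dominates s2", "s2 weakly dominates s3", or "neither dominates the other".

s3's payoffs vs s2's, by Player 2's action — P1: 8>-5, P2: -3>-6, P3: 7>1.
s3 gives a strictly higher payoff against each opponent action, so s3 strictly dominates s2.

s3 strictly dominates s2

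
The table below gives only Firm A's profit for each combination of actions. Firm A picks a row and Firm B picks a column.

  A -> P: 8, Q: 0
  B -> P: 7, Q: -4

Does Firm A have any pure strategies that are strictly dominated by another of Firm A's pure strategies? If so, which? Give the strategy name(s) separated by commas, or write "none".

A is not dominated — it holds its own against B at P (8>7).
A strictly dominates B — P: 8>7, Q: 0>-4.

B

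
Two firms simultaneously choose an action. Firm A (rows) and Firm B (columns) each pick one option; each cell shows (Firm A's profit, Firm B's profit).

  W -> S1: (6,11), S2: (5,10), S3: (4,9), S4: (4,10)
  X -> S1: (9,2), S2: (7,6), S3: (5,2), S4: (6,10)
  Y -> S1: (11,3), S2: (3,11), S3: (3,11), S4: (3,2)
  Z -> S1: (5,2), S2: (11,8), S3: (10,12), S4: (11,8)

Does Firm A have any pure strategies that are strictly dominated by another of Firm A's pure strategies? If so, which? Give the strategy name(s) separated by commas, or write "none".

X strictly dominates W — S1: 9>6, S2: 7>5, S3: 5>4, S4: 6>4.
Nothing dominates X: W at S1 (9>6); Y at S2 (7>3); Z at S1 (9>5).
Y: no other strategy beats it everywhere (W at S1 (11>6); X at S1 (11>9); Z at S1 (11>5)).
Z: no other strategy beats it everywhere (W at S2 (11>5); X at S2 (11>7); Y at S2 (11>3)).

W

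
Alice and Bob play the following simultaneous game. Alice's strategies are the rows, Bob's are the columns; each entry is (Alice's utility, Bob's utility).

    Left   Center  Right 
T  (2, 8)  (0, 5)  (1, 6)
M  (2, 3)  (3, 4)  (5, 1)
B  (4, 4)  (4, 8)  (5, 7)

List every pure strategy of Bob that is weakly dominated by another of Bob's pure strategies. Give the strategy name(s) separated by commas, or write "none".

Left is not dominated — it holds its own against Center at T (8>5); Right at T (8>6).
Nothing dominates Center: Left at M (4>3); Right at M (4>1).
Right is not dominated — it holds its own against Left at B (7>4); Center at T (6>5).

none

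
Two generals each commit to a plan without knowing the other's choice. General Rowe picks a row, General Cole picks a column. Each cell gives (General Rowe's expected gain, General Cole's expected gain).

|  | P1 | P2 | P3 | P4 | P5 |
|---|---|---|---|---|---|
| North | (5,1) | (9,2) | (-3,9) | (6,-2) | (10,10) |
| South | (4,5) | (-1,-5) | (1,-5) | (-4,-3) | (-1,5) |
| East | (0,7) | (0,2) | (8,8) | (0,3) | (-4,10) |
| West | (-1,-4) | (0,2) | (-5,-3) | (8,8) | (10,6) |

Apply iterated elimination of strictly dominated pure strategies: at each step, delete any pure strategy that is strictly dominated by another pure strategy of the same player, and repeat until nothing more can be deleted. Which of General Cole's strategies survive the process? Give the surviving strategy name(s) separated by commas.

P4, P5

General Cole's strategy P2 is strictly dominated by P5 (North: 10>2, South: 5>-5, East: 10>2, West: 6>2) and is removed.
General Cole's strategy P3 is strictly dominated by P5 (North: 10>9, South: 5>-5, East: 10>8, West: 6>-3) and is removed.
Row South is eliminated: North beats it against every remaining column (P1: 5>4, P4: 6>-4, P5: 10>-1).
For General Rowe, North strictly dominates East on the remaining columns (P1: 5>0, P4: 6>0, P5: 10>-4); eliminate East.
For General Cole, P5 strictly dominates P1 on the remaining rows (North: 10>1, West: 6>-4); eliminate P1.
Among the remaining strategies, none is strictly dominated by another pure strategy of the same player, so the elimination stops.
Surviving strategies — General Rowe: {North, West}; General Cole: {P4, P5}.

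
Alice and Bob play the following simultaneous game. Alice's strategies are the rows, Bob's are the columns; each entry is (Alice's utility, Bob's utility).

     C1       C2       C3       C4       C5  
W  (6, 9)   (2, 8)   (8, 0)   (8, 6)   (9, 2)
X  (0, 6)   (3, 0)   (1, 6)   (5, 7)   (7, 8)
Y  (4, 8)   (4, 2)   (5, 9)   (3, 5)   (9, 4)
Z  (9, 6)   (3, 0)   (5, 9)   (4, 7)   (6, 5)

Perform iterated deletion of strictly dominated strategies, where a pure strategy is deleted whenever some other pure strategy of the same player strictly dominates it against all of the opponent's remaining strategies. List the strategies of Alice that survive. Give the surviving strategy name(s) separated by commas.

Column C2 is eliminated: C1 beats it against every remaining row (W: 9>8, X: 6>0, Y: 8>2, Z: 6>0).
For Alice, W strictly dominates X on the remaining columns (C1: 6>0, C3: 8>1, C4: 8>5, C5: 9>7); eliminate X.
Bob's strategy C5 is strictly dominated by C1 (W: 9>2, Y: 8>4, Z: 6>5) and is removed.
Alice's strategy Y is strictly dominated by W (C1: 6>4, C3: 8>5, C4: 8>3) and is removed.
Among the remaining strategies, none is strictly dominated by another pure strategy of the same player, so the elimination stops.
Surviving strategies — Alice: {W, Z}; Bob: {C1, C3, C4}.

W, Z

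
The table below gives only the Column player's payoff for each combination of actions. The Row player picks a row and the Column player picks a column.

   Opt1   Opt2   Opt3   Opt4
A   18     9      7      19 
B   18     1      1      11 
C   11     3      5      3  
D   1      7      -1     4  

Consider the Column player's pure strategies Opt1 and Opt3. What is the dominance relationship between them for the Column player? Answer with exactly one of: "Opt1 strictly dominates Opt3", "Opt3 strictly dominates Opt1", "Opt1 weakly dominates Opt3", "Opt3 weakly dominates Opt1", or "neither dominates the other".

Opt1 strictly dominates Opt3

Opt1's payoffs vs Opt3's, by the Row player's action — A: 18>7, B: 18>1, C: 11>5, D: 1>-1.
Opt1 gives a strictly higher payoff against each opponent action, so Opt1 strictly dominates Opt3.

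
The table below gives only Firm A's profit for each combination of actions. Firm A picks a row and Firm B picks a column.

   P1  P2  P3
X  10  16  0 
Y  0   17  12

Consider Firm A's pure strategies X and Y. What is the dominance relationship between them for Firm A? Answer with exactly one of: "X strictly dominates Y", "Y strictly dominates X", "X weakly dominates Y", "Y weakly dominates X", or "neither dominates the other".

neither dominates the other

Compare X to Y across each choice by Firm B: P1: 10>0, P2: 16<17, P3: 0<12.
X does better at P1 but worse at P2, P3; neither strategy dominates the other.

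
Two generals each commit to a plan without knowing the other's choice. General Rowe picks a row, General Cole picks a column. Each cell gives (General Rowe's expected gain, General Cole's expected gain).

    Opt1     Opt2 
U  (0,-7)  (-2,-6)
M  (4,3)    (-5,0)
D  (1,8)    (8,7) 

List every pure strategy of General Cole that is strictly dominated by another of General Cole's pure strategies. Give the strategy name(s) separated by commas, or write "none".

Nothing dominates Opt1: Opt2 at M (3>0).
Opt2: no other strategy beats it everywhere (Opt1 at U (-6>-7)).

none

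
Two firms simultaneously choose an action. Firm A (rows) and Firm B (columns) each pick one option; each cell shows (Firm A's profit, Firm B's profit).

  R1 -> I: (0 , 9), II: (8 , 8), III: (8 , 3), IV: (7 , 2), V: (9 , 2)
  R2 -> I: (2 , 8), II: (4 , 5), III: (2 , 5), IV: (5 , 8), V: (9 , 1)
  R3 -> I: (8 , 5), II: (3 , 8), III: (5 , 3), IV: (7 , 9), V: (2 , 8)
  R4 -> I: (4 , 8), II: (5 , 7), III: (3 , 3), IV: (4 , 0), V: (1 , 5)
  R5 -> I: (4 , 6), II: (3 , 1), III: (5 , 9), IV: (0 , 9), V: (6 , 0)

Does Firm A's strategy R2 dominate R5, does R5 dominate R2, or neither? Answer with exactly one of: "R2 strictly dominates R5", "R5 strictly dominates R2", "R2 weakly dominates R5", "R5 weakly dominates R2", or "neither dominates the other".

R2's payoffs vs R5's, by Firm B's action — I: 2<4, II: 4>3, III: 2<5, IV: 5>0, V: 9>6.
R2 does better at II, IV, V but worse at I, III; neither strategy dominates the other.

neither dominates the other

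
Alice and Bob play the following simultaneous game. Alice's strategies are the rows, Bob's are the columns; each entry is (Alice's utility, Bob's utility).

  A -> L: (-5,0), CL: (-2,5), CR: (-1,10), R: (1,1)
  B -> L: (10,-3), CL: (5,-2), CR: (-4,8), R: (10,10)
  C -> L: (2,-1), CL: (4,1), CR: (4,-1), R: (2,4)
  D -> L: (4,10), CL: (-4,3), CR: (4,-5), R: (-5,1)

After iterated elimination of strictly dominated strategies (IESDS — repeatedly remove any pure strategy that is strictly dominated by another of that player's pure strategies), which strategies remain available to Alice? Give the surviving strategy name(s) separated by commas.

B

Alice's strategy A is strictly dominated by C (L: 2>-5, CL: 4>-2, CR: 4>-1, R: 2>1) and is removed.
Bob's strategy CR is strictly dominated by R (B: 10>8, C: 4>-1, D: 1>-5) and is removed.
For Alice, B strictly dominates C on the remaining columns (L: 10>2, CL: 5>4, R: 10>2); eliminate C.
Alice's strategy D is strictly dominated by B (L: 10>4, CL: 5>-4, R: 10>-5) and is removed.
Bob's strategy L is strictly dominated by CL (B: -2>-3) and is removed.
Bob's strategy CL is strictly dominated by R (B: 10>-2) and is removed.
Among the remaining strategies, none is strictly dominated by another pure strategy of the same player, so the elimination stops.
Surviving strategies — Alice: {B}; Bob: {R}.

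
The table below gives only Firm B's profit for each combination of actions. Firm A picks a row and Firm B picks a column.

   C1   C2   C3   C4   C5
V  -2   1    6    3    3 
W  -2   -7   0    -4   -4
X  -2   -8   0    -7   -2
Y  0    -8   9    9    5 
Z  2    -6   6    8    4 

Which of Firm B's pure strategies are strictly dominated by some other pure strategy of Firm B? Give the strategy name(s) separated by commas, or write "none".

C1 is strictly dominated by C3 (V: 6>-2, W: 0>-2, X: 0>-2, Y: 9>0, Z: 6>2).
C2 is strictly dominated by C3 (V: 6>1, W: 0>-7, X: 0>-8, Y: 9>-8, Z: 6>-6).
C3 is not dominated — it holds its own against C1 at V (6>-2); C2 at V (6>1); C4 at V (6>3); C5 at V (6>3).
C4 is not dominated — it holds its own against C1 at V (3>-2); C2 at V (3>1); C3 at Y (9=9); C5 at V (3=3).
C5 is strictly dominated by C3 (V: 6>3, W: 0>-4, X: 0>-2, Y: 9>5, Z: 6>4).

C1, C2, C5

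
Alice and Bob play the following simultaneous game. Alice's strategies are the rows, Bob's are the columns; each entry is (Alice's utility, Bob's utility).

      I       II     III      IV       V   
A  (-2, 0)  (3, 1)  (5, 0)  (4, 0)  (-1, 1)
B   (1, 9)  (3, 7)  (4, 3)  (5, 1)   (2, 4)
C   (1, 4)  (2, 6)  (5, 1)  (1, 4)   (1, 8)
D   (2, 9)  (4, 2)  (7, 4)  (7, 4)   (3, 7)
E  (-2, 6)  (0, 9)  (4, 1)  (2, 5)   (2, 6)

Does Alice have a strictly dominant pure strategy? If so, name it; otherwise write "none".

D

D vs A: I: 2>-2, II: 4>3, III: 7>5, IV: 7>4, V: 3>-1.
D vs B: I: 2>1, II: 4>3, III: 7>4, IV: 7>5, V: 3>2.
D vs C: I: 2>1, II: 4>2, III: 7>5, IV: 7>1, V: 3>1.
D vs E: I: 2>-2, II: 4>0, III: 7>4, IV: 7>2, V: 3>2.
D strictly beats every other strategy against every opponent action, so it is strictly dominant.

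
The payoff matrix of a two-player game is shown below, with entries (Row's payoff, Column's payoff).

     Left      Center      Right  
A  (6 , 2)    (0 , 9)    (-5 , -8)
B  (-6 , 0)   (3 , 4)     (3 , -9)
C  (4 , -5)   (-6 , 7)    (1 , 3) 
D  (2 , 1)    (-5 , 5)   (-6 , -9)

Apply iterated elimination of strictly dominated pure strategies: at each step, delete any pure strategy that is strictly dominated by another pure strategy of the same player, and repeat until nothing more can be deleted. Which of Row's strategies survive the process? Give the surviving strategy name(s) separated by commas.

B

For Row, A strictly dominates D on the remaining columns (Left: 6>2, Center: 0>-5, Right: -5>-6); eliminate D.
Column Left is eliminated: Center beats it against every remaining row (A: 9>2, B: 4>0, C: 7>-5).
For Row, B strictly dominates A on the remaining columns (Center: 3>0, Right: 3>-5); eliminate A.
Row C is eliminated: B beats it against every remaining column (Center: 3>-6, Right: 3>1).
Column's strategy Right is strictly dominated by Center (B: 4>-9) and is removed.
Among the remaining strategies, none is strictly dominated by another pure strategy of the same player, so the elimination stops.
Surviving strategies — Row: {B}; Column: {Center}.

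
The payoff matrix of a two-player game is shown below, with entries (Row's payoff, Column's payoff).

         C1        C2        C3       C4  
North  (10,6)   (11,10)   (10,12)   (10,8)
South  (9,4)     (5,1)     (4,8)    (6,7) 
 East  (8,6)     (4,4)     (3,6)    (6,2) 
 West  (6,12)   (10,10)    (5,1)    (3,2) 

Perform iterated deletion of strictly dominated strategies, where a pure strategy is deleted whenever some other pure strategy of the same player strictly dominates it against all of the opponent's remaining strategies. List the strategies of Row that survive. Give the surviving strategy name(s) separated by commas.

Row's strategy South is strictly dominated by North (C1: 10>9, C2: 11>5, C3: 10>4, C4: 10>6) and is removed.
For Row, North strictly dominates East on the remaining columns (C1: 10>8, C2: 11>4, C3: 10>3, C4: 10>6); eliminate East.
Row West is eliminated: North beats it against every remaining column (C1: 10>6, C2: 11>10, C3: 10>5, C4: 10>3).
For Column, C2 strictly dominates C1 on the remaining rows (North: 10>6); eliminate C1.
Column's strategy C2 is strictly dominated by C3 (North: 12>10) and is removed.
Column's strategy C4 is strictly dominated by C3 (North: 12>8) and is removed.
Among the remaining strategies, none is strictly dominated by another pure strategy of the same player, so the elimination stops.
Surviving strategies — Row: {North}; Column: {C3}.

North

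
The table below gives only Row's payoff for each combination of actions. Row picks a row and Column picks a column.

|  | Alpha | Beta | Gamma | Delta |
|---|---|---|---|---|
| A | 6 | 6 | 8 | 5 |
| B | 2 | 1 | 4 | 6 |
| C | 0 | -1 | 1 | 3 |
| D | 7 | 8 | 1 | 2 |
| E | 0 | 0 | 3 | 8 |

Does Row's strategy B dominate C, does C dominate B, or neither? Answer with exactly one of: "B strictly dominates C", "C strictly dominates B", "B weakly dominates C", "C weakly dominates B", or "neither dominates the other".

B strictly dominates C

Compare B to C across each opponent action: Alpha: 2>0, Beta: 1>-1, Gamma: 4>1, Delta: 6>3.
Every comparison favours B, so B strictly dominates C.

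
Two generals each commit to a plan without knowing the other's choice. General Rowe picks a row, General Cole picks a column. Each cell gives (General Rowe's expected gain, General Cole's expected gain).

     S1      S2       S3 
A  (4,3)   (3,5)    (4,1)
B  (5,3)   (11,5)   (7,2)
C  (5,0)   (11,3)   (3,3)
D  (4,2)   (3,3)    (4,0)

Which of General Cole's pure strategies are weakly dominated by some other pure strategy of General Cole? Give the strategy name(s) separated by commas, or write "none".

S1, S3

S1 is weakly dominated by S2 (A: 5>3, B: 5>3, C: 3>0, D: 3>2).
Nothing dominates S2: S1 at A (5>3); S3 at A (5>1).
S2 weakly dominates S3 — A: 5>1, B: 5>2, C: 3=3, D: 3>0.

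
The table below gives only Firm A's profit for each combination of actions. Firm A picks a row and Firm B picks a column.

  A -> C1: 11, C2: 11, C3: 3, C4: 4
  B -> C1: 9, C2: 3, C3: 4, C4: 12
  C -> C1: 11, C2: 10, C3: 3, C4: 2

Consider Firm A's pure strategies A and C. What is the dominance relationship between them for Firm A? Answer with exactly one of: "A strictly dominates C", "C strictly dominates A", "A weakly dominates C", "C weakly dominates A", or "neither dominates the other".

A's payoffs vs C's, by Firm B's action — C1: 11=11, C2: 11>10, C3: 3=3, C4: 4>2.
A is at least as good everywhere and strictly better somewhere (tied only at C1, C3), so A weakly but not strictly dominates C.

A weakly dominates C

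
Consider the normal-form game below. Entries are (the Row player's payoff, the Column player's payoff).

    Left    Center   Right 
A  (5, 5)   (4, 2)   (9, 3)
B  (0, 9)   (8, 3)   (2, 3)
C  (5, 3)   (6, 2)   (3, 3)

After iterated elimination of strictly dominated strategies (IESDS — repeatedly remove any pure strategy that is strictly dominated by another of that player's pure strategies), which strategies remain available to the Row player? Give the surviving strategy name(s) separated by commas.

A, C

The Column player's strategy Center is strictly dominated by Left (A: 5>2, B: 9>3, C: 3>2) and is removed.
Row B is eliminated: A beats it against every remaining column (Left: 5>0, Right: 9>2).
Among the remaining strategies, none is strictly dominated by another pure strategy of the same player, so the elimination stops.
Surviving strategies — the Row player: {A, C}; the Column player: {Left, Right}.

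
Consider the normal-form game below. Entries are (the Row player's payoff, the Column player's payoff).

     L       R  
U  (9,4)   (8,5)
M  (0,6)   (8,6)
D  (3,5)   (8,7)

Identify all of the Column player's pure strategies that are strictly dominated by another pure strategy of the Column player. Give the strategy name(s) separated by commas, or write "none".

none

L: no other strategy beats it everywhere (R at M (6=6)).
R: no other strategy beats it everywhere (L at U (5>4)).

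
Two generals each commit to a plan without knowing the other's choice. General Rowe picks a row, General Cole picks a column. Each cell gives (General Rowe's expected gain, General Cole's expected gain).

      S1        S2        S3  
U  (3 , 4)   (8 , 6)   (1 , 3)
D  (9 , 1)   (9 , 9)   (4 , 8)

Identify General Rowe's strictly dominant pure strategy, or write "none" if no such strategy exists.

D

D vs U: S1: 9>3, S2: 9>8, S3: 4>1.
D strictly beats every other strategy against every opponent action, so it is strictly dominant.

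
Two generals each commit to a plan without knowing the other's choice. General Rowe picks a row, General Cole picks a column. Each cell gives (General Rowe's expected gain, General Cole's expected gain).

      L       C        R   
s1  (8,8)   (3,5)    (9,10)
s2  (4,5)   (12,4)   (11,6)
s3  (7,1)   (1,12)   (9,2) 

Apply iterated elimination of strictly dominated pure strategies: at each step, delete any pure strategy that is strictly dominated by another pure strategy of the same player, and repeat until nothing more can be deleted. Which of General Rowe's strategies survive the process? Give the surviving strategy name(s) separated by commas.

s2

General Cole's strategy L is strictly dominated by R (s1: 10>8, s2: 6>5, s3: 2>1) and is removed.
Row s1 is eliminated: s2 beats it against every remaining column (C: 12>3, R: 11>9).
For General Rowe, s2 strictly dominates s3 on the remaining columns (C: 12>1, R: 11>9); eliminate s3.
For General Cole, R strictly dominates C on the remaining rows (s2: 6>4); eliminate C.
Among the remaining strategies, none is strictly dominated by another pure strategy of the same player, so the elimination stops.
Surviving strategies — General Rowe: {s2}; General Cole: {R}.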